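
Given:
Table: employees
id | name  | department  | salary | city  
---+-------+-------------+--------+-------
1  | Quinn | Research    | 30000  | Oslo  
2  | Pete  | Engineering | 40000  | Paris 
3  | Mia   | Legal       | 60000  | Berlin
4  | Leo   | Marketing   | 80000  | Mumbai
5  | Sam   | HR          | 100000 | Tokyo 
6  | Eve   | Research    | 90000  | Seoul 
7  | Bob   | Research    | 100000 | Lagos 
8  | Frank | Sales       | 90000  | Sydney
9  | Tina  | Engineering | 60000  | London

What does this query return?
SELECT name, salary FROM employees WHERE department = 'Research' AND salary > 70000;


Filtering: department = 'Research' AND salary > 70000
Matching: 2 rows

2 rows:
Eve, 90000
Bob, 100000


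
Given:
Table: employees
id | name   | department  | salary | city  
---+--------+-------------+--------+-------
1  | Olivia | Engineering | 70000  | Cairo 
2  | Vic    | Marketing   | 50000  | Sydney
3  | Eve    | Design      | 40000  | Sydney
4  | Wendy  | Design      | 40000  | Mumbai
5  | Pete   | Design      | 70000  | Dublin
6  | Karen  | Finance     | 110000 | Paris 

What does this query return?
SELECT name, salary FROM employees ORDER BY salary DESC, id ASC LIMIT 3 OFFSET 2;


Sort by salary DESC (id ASC tiebreak), then skip 2 and take 3
Rows 3 through 5

3 rows:
Pete, 70000
Vic, 50000
Eve, 40000


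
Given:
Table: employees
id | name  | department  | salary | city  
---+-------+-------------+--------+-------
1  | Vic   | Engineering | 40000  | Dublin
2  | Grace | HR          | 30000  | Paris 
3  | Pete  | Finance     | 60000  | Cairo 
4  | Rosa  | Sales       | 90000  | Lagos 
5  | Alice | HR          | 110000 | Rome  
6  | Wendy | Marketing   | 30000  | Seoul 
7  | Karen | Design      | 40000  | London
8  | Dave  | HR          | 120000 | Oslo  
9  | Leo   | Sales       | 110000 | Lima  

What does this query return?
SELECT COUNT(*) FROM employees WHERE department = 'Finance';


Counting rows where department = 'Finance'
  Pete -> MATCH


1


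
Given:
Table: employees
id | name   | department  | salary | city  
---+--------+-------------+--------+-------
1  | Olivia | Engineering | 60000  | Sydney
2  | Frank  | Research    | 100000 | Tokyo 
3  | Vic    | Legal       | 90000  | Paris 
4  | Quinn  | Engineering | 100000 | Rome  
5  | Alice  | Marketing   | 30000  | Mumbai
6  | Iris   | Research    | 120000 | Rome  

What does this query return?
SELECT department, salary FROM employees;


Projecting columns: department, salary

6 rows:
Engineering, 60000
Research, 100000
Legal, 90000
Engineering, 100000
Marketing, 30000
Research, 120000


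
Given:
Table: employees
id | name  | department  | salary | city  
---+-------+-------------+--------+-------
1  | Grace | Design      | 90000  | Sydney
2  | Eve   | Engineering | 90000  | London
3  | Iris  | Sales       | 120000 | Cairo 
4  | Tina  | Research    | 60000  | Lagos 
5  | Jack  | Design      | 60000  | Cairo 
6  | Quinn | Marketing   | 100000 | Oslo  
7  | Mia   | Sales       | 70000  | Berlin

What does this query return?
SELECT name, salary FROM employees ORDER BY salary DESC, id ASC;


Sorting by salary DESC, then id ASC for ties

7 rows:
Iris, 120000
Quinn, 100000
Grace, 90000
Eve, 90000
Mia, 70000
Tina, 60000
Jack, 60000


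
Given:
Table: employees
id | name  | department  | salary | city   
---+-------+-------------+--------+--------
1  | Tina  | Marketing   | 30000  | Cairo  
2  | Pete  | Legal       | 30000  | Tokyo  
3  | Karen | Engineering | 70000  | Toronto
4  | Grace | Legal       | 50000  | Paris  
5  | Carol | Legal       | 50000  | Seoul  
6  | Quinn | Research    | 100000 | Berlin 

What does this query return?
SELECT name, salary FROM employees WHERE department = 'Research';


Filtering: department = 'Research'
Matching rows: 1

1 rows:
Quinn, 100000


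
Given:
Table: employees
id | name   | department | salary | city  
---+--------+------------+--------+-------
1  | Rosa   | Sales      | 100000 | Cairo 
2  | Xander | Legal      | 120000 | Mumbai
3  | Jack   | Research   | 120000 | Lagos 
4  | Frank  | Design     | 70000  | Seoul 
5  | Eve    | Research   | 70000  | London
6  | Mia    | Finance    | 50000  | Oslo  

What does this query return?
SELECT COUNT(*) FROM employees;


COUNT(*) counts all rows

6


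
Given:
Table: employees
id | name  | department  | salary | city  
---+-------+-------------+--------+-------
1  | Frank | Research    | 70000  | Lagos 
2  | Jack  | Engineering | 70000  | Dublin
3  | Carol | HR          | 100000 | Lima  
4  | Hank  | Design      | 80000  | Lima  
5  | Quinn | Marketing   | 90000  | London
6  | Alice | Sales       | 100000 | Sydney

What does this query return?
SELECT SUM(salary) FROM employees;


SUM(salary) = 70000 + 70000 + 100000 + 80000 + 90000 + 100000 = 510000

510000


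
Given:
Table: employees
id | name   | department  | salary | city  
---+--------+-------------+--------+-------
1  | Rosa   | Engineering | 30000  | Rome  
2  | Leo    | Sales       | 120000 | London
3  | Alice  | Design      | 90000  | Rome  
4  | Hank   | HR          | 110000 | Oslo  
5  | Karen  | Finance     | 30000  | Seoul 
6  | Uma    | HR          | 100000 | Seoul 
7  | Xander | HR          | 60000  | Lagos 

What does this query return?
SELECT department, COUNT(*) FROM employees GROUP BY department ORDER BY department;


Assigning each row to its department group:
  Rosa -> Engineering
  Leo -> Sales
  Alice -> Design
  Hank -> HR
  Karen -> Finance
  Uma -> HR
  Xander -> HR


5 groups:
Design, 1
Engineering, 1
Finance, 1
HR, 3
Sales, 1


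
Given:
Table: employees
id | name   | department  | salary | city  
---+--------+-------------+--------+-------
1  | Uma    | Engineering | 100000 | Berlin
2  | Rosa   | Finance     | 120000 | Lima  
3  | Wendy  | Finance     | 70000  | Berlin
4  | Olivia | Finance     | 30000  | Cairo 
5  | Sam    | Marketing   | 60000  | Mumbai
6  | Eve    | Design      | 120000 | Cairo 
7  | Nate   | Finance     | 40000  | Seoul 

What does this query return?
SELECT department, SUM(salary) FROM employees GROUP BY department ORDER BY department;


Summing salary within each department:
  Design: 120000 = 120000
  Engineering: 100000 = 100000
  Finance: 120000 + 70000 + 30000 + 40000 = 260000
  Marketing: 60000 = 60000


4 groups:
Design, 120000
Engineering, 100000
Finance, 260000
Marketing, 60000


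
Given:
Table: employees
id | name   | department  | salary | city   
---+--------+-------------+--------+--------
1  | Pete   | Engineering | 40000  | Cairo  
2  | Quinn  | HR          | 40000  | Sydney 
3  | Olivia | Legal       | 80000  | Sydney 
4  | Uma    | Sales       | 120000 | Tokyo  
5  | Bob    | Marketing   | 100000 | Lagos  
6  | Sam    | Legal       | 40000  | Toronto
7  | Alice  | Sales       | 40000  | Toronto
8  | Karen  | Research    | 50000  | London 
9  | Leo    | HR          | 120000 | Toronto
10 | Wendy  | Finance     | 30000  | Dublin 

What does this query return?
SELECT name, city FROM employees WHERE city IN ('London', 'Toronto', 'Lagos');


Filtering: city IN ('London', 'Toronto', 'Lagos')
Matching: 5 rows

5 rows:
Bob, Lagos
Sam, Toronto
Alice, Toronto
Karen, London
Leo, Toronto


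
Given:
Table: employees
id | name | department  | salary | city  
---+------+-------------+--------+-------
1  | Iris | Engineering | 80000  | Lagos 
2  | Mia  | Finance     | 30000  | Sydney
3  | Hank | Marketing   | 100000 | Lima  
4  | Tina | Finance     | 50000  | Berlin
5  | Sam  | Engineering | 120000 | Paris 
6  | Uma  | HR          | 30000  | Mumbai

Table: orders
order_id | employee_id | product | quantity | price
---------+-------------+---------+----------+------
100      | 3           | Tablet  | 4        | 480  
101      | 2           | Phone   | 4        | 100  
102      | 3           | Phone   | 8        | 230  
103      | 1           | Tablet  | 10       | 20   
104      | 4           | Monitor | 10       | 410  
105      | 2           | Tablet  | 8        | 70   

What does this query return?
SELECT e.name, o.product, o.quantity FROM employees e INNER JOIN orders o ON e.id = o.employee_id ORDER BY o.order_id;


Joining employees.id = orders.employee_id:
  employee Hank (id=3) -> order Tablet
  employee Mia (id=2) -> order Phone
  employee Hank (id=3) -> order Phone
  employee Iris (id=1) -> order Tablet
  employee Tina (id=4) -> order Monitor
  employee Mia (id=2) -> order Tablet


6 rows:
Hank, Tablet, 4
Mia, Phone, 4
Hank, Phone, 8
Iris, Tablet, 10
Tina, Monitor, 10
Mia, Tablet, 8


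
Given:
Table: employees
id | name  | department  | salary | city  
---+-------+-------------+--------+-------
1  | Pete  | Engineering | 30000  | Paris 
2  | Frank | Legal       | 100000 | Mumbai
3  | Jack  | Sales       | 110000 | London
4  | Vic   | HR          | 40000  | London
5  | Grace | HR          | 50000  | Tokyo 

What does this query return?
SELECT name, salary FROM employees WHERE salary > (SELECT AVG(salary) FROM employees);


Subquery: AVG(salary) = 66000.0
Filtering: salary > 66000.0
  Frank (100000) -> MATCH
  Jack (110000) -> MATCH


2 rows:
Frank, 100000
Jack, 110000


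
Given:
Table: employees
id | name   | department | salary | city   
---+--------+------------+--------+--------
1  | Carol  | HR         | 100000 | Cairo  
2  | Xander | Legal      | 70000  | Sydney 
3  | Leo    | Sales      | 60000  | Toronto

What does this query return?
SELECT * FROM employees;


SELECT * returns all 3 rows with all columns

3 rows:
1, Carol, HR, 100000, Cairo
2, Xander, Legal, 70000, Sydney
3, Leo, Sales, 60000, Toronto


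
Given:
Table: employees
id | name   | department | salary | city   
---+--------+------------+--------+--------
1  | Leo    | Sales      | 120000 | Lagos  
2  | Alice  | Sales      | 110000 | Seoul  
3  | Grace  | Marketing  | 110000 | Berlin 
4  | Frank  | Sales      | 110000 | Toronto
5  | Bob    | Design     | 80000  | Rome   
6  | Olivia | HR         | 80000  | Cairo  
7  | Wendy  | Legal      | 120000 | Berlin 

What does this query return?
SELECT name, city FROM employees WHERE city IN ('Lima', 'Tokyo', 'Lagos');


Filtering: city IN ('Lima', 'Tokyo', 'Lagos')
Matching: 1 rows

1 rows:
Leo, Lagos


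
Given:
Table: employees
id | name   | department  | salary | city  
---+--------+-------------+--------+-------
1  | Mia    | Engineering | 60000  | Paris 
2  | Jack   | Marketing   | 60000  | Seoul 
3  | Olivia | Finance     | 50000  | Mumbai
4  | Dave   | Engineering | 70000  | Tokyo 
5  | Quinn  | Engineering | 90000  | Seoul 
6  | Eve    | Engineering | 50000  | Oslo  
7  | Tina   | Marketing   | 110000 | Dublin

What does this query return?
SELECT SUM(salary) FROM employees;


SUM(salary) = 60000 + 60000 + 50000 + 70000 + 90000 + 50000 + 110000 = 490000

490000


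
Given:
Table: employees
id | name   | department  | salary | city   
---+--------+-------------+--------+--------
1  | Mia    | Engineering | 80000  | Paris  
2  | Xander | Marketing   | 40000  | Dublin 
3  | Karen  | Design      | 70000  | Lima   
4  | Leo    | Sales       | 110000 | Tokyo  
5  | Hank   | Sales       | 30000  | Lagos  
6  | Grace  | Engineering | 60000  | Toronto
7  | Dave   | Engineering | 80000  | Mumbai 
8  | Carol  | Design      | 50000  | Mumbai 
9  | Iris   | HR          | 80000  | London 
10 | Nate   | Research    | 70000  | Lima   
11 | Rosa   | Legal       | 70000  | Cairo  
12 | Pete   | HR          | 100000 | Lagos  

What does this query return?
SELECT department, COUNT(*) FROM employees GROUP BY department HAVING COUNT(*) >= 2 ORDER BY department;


Groups with count >= 2:
  Design: 2 -> PASS
  Engineering: 3 -> PASS
  HR: 2 -> PASS
  Sales: 2 -> PASS
  Legal: 1 -> filtered out
  Marketing: 1 -> filtered out
  Research: 1 -> filtered out


4 groups:
Design, 2
Engineering, 3
HR, 2
Sales, 2


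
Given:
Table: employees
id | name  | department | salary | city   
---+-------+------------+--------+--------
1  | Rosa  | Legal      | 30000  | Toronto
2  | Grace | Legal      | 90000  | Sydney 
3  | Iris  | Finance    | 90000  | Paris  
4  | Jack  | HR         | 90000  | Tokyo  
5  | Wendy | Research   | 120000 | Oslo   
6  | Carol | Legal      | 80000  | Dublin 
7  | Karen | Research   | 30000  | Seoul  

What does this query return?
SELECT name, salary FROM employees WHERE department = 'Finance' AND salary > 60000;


Filtering: department = 'Finance' AND salary > 60000
Matching: 1 rows

1 rows:
Iris, 90000


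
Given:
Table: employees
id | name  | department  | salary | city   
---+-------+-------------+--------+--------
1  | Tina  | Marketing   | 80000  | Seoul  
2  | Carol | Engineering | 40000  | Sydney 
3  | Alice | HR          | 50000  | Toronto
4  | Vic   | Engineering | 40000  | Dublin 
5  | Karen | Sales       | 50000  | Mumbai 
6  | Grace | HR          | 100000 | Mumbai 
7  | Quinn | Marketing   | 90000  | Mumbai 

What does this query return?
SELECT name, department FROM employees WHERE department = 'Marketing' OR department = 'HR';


Filtering: department = 'Marketing' OR 'HR'
Matching: 4 rows

4 rows:
Tina, Marketing
Alice, HR
Grace, HR
Quinn, Marketing


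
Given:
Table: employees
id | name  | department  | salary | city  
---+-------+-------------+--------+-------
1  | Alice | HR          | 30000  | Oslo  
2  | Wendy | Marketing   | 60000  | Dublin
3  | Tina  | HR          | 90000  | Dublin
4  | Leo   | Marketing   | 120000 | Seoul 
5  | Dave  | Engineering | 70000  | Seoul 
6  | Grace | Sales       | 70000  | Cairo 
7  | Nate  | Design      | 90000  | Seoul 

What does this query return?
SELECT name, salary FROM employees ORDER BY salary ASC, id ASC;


Sorting by salary ASC, then id ASC for ties

7 rows:
Alice, 30000
Wendy, 60000
Dave, 70000
Grace, 70000
Tina, 90000
Nate, 90000
Leo, 120000


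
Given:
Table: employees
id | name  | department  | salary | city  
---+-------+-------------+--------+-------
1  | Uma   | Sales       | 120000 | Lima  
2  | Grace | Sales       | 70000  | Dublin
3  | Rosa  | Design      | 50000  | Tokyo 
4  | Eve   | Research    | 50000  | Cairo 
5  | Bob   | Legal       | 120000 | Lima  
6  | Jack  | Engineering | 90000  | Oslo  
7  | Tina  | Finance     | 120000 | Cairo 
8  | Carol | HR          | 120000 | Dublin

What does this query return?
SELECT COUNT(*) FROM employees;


COUNT(*) counts all rows

8


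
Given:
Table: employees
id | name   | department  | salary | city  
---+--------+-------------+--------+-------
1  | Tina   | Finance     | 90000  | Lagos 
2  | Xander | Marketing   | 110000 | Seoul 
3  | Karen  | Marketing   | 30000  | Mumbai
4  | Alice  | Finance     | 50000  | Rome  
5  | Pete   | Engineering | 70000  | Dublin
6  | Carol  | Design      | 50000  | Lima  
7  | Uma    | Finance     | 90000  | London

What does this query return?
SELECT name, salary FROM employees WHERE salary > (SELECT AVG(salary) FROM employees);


Subquery: AVG(salary) = 70000.0
Filtering: salary > 70000.0
  Tina (90000) -> MATCH
  Xander (110000) -> MATCH
  Uma (90000) -> MATCH


3 rows:
Tina, 90000
Xander, 110000
Uma, 90000


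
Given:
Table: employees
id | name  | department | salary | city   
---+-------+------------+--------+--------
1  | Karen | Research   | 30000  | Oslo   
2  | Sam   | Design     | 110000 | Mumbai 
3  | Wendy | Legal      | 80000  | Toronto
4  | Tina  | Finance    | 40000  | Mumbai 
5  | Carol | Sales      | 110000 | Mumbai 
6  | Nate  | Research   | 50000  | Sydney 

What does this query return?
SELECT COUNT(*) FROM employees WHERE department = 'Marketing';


Counting rows where department = 'Marketing'


0


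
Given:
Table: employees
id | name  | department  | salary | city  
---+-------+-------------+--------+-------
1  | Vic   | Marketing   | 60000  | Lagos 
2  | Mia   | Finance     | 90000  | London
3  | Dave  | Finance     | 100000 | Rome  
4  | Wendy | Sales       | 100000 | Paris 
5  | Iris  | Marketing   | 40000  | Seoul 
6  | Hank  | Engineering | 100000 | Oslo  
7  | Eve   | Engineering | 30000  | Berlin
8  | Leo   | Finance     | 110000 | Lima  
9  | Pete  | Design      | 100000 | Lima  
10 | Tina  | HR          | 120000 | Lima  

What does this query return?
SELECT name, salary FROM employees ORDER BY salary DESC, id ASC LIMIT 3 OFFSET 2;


Sort by salary DESC (id ASC tiebreak), then skip 2 and take 3
Rows 3 through 5

3 rows:
Dave, 100000
Wendy, 100000
Hank, 100000


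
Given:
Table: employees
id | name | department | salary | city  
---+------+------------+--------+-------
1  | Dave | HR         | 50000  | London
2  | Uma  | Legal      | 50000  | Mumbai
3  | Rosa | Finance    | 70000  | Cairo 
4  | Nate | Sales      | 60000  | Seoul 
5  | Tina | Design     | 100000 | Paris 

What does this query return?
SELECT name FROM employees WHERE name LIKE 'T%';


LIKE 'T%' matches names starting with 'T'
Matching: 1

1 rows:
Tina


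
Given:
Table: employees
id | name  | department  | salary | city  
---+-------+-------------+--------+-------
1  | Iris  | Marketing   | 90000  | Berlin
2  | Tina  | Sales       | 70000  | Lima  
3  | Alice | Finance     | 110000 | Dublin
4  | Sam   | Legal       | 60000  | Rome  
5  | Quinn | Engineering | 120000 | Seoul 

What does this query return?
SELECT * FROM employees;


SELECT * returns all 5 rows with all columns

5 rows:
1, Iris, Marketing, 90000, Berlin
2, Tina, Sales, 70000, Lima
3, Alice, Finance, 110000, Dublin
4, Sam, Legal, 60000, Rome
5, Quinn, Engineering, 120000, Seoul


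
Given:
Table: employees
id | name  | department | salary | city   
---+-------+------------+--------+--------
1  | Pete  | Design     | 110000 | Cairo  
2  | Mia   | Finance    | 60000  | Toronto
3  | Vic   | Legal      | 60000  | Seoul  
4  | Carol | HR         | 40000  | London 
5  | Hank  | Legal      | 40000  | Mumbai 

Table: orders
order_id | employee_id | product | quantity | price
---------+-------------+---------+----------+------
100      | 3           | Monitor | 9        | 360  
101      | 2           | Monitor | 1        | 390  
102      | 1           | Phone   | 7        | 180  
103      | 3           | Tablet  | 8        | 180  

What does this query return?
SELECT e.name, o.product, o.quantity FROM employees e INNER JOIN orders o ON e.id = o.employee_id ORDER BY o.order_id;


Joining employees.id = orders.employee_id:
  employee Vic (id=3) -> order Monitor
  employee Mia (id=2) -> order Monitor
  employee Pete (id=1) -> order Phone
  employee Vic (id=3) -> order Tablet


4 rows:
Vic, Monitor, 9
Mia, Monitor, 1
Pete, Phone, 7
Vic, Tablet, 8


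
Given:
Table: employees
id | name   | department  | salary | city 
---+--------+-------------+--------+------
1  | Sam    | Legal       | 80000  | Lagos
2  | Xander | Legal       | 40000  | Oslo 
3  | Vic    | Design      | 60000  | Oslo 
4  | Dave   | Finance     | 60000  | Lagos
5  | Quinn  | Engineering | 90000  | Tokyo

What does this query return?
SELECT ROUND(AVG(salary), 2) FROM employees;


SUM(salary) = 330000
COUNT = 5
ROUND(AVG, 2) = ROUND(330000 / 5, 2) = 66000.0

66000.0


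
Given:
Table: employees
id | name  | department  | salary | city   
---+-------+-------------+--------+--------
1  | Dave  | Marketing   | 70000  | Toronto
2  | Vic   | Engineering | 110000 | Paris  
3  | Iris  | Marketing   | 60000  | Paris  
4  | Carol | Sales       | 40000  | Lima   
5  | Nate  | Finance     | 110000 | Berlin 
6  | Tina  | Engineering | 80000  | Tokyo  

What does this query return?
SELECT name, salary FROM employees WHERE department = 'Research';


Filtering: department = 'Research'
Matching rows: 0

Empty result set (0 rows)


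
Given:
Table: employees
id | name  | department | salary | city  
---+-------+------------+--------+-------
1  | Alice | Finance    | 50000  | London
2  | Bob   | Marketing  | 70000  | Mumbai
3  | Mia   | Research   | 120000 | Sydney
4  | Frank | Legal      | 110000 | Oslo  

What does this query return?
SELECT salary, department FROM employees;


Projecting columns: salary, department

4 rows:
50000, Finance
70000, Marketing
120000, Research
110000, Legal


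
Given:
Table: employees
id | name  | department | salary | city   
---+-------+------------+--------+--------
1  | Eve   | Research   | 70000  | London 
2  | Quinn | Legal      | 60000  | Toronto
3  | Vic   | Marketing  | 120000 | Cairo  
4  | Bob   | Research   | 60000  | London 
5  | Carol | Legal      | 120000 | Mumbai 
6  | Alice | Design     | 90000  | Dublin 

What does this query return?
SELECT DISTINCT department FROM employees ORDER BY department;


All 'department' values (row order): Research, Legal, Marketing, Research, Legal, Design
Removing duplicates leaves 4 unique value(s).

4 values:
Design
Legal
Marketing
Research


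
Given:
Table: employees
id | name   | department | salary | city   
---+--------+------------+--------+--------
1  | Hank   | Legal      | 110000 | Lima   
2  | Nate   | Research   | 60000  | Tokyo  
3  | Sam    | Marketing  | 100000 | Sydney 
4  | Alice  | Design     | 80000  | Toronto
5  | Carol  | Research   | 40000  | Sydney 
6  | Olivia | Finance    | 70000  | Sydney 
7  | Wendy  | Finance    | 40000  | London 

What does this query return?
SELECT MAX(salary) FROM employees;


Salaries: 110000, 60000, 100000, 80000, 40000, 70000, 40000
MAX = 110000

110000


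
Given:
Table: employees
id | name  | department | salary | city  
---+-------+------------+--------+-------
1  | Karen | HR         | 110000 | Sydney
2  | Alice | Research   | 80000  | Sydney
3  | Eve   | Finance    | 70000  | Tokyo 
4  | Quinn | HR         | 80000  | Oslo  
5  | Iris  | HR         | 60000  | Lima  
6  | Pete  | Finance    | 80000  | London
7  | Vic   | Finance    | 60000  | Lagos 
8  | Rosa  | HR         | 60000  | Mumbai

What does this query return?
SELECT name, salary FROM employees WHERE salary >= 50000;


Filtering: salary >= 50000
Matching: 8 rows

8 rows:
Karen, 110000
Alice, 80000
Eve, 70000
Quinn, 80000
Iris, 60000
Pete, 80000
Vic, 60000
Rosa, 60000


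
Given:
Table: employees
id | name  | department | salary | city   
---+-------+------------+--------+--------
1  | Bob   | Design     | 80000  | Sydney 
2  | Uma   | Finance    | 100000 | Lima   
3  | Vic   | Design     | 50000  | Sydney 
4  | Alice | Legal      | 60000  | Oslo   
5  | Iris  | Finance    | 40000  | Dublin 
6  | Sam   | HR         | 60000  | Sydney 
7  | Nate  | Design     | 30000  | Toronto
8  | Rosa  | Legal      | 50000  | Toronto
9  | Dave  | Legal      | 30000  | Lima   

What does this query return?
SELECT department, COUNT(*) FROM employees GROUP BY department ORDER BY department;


Assigning each row to its department group:
  Bob -> Design
  Uma -> Finance
  Vic -> Design
  Alice -> Legal
  Iris -> Finance
  Sam -> HR
  Nate -> Design
  Rosa -> Legal
  Dave -> Legal


4 groups:
Design, 3
Finance, 2
HR, 1
Legal, 3


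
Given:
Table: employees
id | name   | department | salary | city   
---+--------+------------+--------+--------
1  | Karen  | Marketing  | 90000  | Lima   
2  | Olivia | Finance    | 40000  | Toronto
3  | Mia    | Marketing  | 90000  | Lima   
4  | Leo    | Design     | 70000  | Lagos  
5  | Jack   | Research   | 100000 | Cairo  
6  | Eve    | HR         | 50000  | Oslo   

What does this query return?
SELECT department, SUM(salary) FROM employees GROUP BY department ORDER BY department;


Summing salary within each department:
  Design: 70000 = 70000
  Finance: 40000 = 40000
  HR: 50000 = 50000
  Marketing: 90000 + 90000 = 180000
  Research: 100000 = 100000


5 groups:
Design, 70000
Finance, 40000
HR, 50000
Marketing, 180000
Research, 100000


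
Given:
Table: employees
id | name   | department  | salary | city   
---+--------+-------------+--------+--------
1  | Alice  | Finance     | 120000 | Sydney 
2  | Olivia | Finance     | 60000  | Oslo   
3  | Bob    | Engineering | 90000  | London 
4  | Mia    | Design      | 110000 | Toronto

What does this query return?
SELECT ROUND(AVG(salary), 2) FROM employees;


SUM(salary) = 380000
COUNT = 4
ROUND(AVG, 2) = ROUND(380000 / 4, 2) = 95000.0

95000.0


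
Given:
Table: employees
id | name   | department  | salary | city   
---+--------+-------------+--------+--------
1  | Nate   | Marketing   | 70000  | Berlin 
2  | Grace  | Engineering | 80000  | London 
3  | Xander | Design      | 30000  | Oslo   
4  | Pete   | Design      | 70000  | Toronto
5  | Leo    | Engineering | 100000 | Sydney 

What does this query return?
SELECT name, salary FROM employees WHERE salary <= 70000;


Filtering: salary <= 70000
Matching: 3 rows

3 rows:
Nate, 70000
Xander, 30000
Pete, 70000


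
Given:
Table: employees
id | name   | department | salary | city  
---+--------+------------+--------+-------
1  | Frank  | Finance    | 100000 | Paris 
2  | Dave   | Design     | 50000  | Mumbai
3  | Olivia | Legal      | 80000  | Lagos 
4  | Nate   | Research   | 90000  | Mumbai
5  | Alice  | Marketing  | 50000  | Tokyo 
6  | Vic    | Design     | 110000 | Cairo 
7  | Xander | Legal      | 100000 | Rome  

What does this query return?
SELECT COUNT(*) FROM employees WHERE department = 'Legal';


Counting rows where department = 'Legal'
  Olivia -> MATCH
  Xander -> MATCH


2


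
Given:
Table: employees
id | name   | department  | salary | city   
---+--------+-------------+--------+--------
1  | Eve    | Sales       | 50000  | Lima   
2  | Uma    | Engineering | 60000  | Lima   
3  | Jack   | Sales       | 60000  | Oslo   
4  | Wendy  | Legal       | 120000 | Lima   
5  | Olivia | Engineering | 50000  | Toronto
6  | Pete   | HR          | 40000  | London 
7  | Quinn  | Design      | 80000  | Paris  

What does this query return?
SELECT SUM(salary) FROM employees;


SUM(salary) = 50000 + 60000 + 60000 + 120000 + 50000 + 40000 + 80000 = 460000

460000


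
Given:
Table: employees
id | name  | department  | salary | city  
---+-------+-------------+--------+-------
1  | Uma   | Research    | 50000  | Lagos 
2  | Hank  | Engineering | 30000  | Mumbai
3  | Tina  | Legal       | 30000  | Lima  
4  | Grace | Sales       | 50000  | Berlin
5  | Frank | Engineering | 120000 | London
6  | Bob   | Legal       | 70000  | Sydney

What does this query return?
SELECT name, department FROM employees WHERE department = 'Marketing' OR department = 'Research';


Filtering: department = 'Marketing' OR 'Research'
Matching: 1 rows

1 rows:
Uma, Research


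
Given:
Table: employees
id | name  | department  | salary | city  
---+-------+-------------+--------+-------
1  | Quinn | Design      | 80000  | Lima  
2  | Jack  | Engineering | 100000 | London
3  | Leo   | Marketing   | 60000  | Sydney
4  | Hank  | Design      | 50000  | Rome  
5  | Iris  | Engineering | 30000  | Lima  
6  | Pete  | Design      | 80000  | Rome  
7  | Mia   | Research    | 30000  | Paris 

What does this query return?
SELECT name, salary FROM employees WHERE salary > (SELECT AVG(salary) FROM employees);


Subquery: AVG(salary) = 61428.57
Filtering: salary > 61428.57
  Quinn (80000) -> MATCH
  Jack (100000) -> MATCH
  Pete (80000) -> MATCH


3 rows:
Quinn, 80000
Jack, 100000
Pete, 80000


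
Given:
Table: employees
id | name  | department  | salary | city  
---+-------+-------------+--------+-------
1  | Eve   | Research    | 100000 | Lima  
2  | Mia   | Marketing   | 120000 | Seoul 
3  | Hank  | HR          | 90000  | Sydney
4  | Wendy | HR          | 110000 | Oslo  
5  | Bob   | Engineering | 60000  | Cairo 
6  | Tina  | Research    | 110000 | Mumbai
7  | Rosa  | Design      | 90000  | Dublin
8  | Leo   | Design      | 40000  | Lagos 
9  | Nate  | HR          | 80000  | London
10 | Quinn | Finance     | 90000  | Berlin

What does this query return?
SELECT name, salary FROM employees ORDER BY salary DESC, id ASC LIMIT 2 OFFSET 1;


Sort by salary DESC (id ASC tiebreak), then skip 1 and take 2
Rows 2 through 3

2 rows:
Wendy, 110000
Tina, 110000


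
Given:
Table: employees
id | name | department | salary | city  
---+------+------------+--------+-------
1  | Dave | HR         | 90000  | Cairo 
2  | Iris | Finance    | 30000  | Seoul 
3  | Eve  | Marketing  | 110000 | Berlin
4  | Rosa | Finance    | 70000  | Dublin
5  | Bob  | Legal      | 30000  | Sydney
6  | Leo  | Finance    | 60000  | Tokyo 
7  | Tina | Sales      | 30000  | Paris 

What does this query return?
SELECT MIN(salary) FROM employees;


Salaries: 90000, 30000, 110000, 70000, 30000, 60000, 30000
MIN = 30000

30000


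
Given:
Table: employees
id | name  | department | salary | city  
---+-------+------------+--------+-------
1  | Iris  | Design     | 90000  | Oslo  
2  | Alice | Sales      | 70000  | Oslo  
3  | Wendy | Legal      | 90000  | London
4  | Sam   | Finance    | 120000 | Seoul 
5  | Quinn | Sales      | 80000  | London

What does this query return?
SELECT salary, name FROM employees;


Projecting columns: salary, name

5 rows:
90000, Iris
70000, Alice
90000, Wendy
120000, Sam
80000, Quinn


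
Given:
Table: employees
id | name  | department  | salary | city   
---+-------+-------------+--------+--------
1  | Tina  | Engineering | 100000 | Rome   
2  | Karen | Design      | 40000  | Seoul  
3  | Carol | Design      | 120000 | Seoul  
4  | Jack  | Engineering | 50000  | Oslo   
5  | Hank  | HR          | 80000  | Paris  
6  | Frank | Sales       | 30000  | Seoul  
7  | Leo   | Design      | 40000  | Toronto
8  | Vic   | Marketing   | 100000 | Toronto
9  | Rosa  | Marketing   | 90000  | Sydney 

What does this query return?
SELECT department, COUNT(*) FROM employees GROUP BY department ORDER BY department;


Assigning each row to its department group:
  Tina -> Engineering
  Karen -> Design
  Carol -> Design
  Jack -> Engineering
  Hank -> HR
  Frank -> Sales
  Leo -> Design
  Vic -> Marketing
  Rosa -> Marketing


5 groups:
Design, 3
Engineering, 2
HR, 1
Marketing, 2
Sales, 1


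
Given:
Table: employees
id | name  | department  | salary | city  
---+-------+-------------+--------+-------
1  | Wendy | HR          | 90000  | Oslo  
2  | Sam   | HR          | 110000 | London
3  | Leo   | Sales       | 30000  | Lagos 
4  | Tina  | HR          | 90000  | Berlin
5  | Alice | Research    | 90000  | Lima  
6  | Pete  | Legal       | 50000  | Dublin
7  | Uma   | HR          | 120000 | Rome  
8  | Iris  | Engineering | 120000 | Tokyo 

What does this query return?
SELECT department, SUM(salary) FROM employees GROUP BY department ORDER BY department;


Summing salary within each department:
  Engineering: 120000 = 120000
  HR: 90000 + 110000 + 90000 + 120000 = 410000
  Legal: 50000 = 50000
  Research: 90000 = 90000
  Sales: 30000 = 30000


5 groups:
Engineering, 120000
HR, 410000
Legal, 50000
Research, 90000
Sales, 30000


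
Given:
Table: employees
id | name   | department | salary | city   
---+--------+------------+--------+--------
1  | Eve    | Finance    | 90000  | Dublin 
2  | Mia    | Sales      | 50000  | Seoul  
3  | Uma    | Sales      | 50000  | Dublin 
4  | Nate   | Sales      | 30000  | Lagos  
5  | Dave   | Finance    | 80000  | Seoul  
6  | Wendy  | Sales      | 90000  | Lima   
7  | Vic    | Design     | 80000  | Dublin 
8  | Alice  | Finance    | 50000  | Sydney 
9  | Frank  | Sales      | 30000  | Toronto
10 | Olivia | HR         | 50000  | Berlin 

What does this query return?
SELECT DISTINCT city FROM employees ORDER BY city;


All 'city' values (row order): Dublin, Seoul, Dublin, Lagos, Seoul, Lima, Dublin, Sydney, Toronto, Berlin
Removing duplicates leaves 7 unique value(s).

7 values:
Berlin
Dublin
Lagos
Lima
Seoul
Sydney
Toronto


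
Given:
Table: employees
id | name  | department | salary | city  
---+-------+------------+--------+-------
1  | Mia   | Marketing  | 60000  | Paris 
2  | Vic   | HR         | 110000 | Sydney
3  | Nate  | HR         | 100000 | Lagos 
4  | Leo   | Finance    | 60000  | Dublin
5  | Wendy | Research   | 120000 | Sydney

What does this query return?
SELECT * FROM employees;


SELECT * returns all 5 rows with all columns

5 rows:
1, Mia, Marketing, 60000, Paris
2, Vic, HR, 110000, Sydney
3, Nate, HR, 100000, Lagos
4, Leo, Finance, 60000, Dublin
5, Wendy, Research, 120000, Sydney


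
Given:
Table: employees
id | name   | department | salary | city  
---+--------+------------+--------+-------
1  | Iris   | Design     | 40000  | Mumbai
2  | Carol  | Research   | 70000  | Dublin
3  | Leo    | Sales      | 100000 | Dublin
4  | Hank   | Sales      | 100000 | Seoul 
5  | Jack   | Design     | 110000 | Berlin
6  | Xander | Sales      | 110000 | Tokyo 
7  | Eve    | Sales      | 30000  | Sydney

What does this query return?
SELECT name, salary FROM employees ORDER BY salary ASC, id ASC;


Sorting by salary ASC, then id ASC for ties

7 rows:
Eve, 30000
Iris, 40000
Carol, 70000
Leo, 100000
Hank, 100000
Jack, 110000
Xander, 110000


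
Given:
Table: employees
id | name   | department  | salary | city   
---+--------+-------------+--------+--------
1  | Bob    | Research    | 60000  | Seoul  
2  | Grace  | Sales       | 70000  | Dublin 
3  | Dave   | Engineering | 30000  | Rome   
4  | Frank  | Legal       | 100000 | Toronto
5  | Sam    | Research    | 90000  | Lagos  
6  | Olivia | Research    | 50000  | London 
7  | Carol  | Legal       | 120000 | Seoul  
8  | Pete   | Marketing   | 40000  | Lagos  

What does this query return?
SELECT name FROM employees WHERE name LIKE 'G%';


LIKE 'G%' matches names starting with 'G'
Matching: 1

1 rows:
Grace


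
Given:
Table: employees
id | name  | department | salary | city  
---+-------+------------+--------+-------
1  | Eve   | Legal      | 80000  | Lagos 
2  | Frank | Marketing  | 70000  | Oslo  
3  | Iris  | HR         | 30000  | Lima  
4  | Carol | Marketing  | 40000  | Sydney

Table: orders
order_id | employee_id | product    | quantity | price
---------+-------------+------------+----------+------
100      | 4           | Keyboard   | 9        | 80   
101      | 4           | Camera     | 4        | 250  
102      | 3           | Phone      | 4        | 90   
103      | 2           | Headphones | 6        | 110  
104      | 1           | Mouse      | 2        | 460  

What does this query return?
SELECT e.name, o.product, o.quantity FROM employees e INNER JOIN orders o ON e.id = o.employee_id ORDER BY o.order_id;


Joining employees.id = orders.employee_id:
  employee Carol (id=4) -> order Keyboard
  employee Carol (id=4) -> order Camera
  employee Iris (id=3) -> order Phone
  employee Frank (id=2) -> order Headphones
  employee Eve (id=1) -> order Mouse


5 rows:
Carol, Keyboard, 9
Carol, Camera, 4
Iris, Phone, 4
Frank, Headphones, 6
Eve, Mouse, 2


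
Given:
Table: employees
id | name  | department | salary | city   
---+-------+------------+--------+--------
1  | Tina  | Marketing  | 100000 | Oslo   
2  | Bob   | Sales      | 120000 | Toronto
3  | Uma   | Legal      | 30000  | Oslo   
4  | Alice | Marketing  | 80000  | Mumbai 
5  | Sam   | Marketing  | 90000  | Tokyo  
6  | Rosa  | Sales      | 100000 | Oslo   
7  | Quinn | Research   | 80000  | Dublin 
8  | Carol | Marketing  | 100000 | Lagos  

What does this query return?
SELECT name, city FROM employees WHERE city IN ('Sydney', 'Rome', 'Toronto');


Filtering: city IN ('Sydney', 'Rome', 'Toronto')
Matching: 1 rows

1 rows:
Bob, Toronto


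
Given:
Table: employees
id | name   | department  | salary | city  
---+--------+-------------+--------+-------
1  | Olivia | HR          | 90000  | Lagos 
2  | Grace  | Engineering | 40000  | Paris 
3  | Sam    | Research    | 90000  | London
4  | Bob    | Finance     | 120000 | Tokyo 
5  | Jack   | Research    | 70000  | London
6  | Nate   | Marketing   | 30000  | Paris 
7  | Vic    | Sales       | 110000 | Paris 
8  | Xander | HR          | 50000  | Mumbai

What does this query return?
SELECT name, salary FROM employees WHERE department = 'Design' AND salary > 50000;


Filtering: department = 'Design' AND salary > 50000
Matching: 0 rows

Empty result set (0 rows)


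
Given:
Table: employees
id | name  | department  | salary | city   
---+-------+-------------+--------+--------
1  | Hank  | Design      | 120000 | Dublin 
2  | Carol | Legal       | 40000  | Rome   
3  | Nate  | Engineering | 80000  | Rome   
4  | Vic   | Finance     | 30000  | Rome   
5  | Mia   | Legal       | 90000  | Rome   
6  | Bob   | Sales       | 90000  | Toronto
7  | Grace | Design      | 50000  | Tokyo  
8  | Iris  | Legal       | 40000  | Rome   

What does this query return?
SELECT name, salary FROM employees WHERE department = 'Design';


Filtering: department = 'Design'
Matching rows: 2

2 rows:
Hank, 120000
Grace, 50000


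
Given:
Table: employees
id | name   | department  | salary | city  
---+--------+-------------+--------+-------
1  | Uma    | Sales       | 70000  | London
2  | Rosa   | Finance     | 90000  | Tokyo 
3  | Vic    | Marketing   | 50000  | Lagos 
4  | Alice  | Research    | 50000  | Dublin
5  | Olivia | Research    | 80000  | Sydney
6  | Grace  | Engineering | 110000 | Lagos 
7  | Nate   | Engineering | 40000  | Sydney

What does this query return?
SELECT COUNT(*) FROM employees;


COUNT(*) counts all rows

7


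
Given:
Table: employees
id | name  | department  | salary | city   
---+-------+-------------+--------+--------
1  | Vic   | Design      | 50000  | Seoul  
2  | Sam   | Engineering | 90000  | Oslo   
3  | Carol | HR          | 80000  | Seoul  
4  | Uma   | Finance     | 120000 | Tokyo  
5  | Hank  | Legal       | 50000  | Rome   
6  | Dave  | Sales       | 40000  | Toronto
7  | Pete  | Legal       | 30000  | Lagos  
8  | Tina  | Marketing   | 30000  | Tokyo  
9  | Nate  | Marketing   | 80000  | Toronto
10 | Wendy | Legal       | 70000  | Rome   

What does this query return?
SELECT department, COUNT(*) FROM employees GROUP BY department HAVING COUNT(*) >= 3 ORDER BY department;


Groups with count >= 3:
  Legal: 3 -> PASS
  Design: 1 -> filtered out
  Engineering: 1 -> filtered out
  Finance: 1 -> filtered out
  HR: 1 -> filtered out
  Marketing: 2 -> filtered out
  Sales: 1 -> filtered out


1 groups:
Legal, 3


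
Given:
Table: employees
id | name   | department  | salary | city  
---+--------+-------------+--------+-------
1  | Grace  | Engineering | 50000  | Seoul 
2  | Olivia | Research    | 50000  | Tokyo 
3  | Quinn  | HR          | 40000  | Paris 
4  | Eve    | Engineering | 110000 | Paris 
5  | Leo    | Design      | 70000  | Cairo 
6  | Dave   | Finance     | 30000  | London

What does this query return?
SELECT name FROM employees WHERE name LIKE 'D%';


LIKE 'D%' matches names starting with 'D'
Matching: 1

1 rows:
Dave


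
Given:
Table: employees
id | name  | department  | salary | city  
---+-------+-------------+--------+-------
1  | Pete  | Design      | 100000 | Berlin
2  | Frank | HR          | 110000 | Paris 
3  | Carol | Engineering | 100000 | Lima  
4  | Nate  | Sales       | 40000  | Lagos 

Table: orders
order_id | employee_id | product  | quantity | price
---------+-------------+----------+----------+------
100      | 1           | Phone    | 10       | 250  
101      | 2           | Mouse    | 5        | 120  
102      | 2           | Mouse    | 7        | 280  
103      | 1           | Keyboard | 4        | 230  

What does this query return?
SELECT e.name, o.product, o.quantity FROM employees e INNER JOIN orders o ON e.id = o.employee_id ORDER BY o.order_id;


Joining employees.id = orders.employee_id:
  employee Pete (id=1) -> order Phone
  employee Frank (id=2) -> order Mouse
  employee Frank (id=2) -> order Mouse
  employee Pete (id=1) -> order Keyboard


4 rows:
Pete, Phone, 10
Frank, Mouse, 5
Frank, Mouse, 7
Pete, Keyboard, 4


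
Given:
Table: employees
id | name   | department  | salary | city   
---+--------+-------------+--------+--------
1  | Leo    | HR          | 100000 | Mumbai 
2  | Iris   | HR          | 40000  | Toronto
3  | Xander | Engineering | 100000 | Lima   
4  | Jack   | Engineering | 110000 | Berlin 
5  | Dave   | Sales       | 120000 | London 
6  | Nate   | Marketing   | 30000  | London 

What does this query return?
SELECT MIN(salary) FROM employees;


Salaries: 100000, 40000, 100000, 110000, 120000, 30000
MIN = 30000

30000


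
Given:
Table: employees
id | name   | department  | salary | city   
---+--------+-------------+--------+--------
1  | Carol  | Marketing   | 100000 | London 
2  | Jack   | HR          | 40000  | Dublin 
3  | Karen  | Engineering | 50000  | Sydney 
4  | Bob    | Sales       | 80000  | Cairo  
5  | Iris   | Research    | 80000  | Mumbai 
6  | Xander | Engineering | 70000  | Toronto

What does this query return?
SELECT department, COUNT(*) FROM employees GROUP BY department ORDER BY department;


Assigning each row to its department group:
  Carol -> Marketing
  Jack -> HR
  Karen -> Engineering
  Bob -> Sales
  Iris -> Research
  Xander -> Engineering


5 groups:
Engineering, 2
HR, 1
Marketing, 1
Research, 1
Sales, 1
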